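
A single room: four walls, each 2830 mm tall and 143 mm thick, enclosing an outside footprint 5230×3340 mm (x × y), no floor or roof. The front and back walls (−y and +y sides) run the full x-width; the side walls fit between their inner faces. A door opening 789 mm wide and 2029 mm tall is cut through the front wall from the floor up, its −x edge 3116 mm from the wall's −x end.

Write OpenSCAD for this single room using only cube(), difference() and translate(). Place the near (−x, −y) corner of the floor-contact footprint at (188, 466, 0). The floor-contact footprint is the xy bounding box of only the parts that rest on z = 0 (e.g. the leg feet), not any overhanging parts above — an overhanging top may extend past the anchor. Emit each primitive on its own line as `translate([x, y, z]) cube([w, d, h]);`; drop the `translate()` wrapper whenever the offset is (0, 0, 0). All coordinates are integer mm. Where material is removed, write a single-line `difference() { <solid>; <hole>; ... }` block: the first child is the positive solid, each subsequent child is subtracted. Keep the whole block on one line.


difference() { translate([188, 466, 0]) cube([5230, 143, 2830]); translate([3304, 466, 0]) cube([789, 143, 2029]); }
translate([188, 3663, 0]) cube([5230, 143, 2830]);
translate([188, 609, 0]) cube([143, 3054, 2830]);
translate([5275, 609, 0]) cube([143, 3054, 2830]);


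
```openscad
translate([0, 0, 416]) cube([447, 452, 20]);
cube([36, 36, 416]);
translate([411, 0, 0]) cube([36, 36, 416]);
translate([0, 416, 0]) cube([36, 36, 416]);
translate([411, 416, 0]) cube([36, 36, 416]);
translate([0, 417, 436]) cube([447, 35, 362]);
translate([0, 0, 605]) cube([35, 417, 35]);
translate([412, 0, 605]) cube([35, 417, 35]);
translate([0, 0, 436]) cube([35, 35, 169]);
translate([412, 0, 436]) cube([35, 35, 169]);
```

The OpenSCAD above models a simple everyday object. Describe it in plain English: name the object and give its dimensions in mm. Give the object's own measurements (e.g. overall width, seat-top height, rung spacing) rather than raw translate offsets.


A chair. The seat is a 447×452×20 mm slab with its top at z = 436 mm, on four 36×36 mm corner legs (flush with the seat edges, standing on z = 0). A flat backrest 35 mm thick, 362 mm tall, spans the full seat width and rises from the seat top along its +y edge, rear face flush with the rear of the seat. Two armrests of 35×35 mm section run along each side from the seat's front edge to the front of the backrest, top faces 204 mm above the seat top and outer faces flush with the seat's x-edges; a 35×35 mm post under the front of each armrest stands on the seat at the front corner.


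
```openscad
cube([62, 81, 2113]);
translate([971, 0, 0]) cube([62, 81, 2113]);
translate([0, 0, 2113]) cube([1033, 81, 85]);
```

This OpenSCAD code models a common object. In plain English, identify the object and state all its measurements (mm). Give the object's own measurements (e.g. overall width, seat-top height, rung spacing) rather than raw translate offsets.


A door frame. The clear opening is 909 mm wide and 2113 mm high. Two 62 mm wide jambs, 81 mm deep, stand either side of the opening from the floor to the top of the opening. A 85 mm thick head sits across the top of both jambs, spanning the full outside width of the frame.


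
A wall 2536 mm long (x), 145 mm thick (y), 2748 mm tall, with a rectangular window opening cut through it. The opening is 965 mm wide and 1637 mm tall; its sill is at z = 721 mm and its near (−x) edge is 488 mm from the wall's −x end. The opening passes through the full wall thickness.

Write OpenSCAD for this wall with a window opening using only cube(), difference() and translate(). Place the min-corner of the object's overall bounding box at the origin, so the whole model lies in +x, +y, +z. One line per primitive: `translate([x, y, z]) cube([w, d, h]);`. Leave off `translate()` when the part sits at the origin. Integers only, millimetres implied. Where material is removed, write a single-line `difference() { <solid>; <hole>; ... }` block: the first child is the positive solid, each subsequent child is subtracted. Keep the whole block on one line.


difference() { cube([2536, 145, 2748]); translate([488, 0, 721]) cube([965, 145, 1637]); }


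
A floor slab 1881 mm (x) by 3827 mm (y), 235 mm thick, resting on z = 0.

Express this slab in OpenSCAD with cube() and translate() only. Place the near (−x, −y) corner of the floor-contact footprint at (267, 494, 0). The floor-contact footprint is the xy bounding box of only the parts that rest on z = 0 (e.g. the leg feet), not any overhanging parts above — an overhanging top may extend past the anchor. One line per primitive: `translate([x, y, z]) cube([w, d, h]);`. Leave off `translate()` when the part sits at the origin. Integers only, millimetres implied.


translate([267, 494, 0]) cube([1881, 3827, 235]);


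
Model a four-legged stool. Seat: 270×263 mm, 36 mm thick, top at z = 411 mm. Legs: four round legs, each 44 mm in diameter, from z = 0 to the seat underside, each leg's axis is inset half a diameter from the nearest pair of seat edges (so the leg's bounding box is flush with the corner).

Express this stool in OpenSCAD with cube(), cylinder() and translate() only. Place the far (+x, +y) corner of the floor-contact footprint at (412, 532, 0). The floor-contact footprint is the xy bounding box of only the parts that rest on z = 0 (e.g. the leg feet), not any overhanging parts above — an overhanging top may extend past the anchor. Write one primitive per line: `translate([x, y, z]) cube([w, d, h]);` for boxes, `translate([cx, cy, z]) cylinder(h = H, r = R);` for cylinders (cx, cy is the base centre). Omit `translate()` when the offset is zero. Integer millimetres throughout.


translate([142, 269, 375]) cube([270, 263, 36]);
translate([164, 291, 0]) cylinder(h = 375, r = 22);
translate([390, 291, 0]) cylinder(h = 375, r = 22);
translate([164, 510, 0]) cylinder(h = 375, r = 22);
translate([390, 510, 0]) cylinder(h = 375, r = 22);


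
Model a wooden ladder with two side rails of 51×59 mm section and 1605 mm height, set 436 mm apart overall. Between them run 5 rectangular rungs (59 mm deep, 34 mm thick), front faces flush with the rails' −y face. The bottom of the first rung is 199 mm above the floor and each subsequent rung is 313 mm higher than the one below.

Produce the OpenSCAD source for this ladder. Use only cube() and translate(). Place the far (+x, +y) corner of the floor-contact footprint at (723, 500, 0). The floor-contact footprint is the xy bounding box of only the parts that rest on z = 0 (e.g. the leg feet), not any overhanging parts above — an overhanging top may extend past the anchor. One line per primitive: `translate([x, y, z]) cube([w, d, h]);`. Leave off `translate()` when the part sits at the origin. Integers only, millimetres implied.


translate([287, 441, 0]) cube([51, 59, 1605]);
translate([672, 441, 0]) cube([51, 59, 1605]);
translate([338, 441, 199]) cube([334, 59, 34]);
translate([338, 441, 512]) cube([334, 59, 34]);
translate([338, 441, 825]) cube([334, 59, 34]);
translate([338, 441, 1138]) cube([334, 59, 34]);
translate([338, 441, 1451]) cube([334, 59, 34]);


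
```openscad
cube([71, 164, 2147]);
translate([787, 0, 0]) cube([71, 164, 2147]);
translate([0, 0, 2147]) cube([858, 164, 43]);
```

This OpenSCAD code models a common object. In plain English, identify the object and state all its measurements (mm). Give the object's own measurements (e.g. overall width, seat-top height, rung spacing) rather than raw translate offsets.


A door frame. The clear opening is 716 mm wide and 2147 mm high. Two 71 mm wide jambs, 164 mm deep, stand either side of the opening from the floor to the top of the opening. A 43 mm thick head sits across the top of both jambs, spanning the full outside width of the frame.


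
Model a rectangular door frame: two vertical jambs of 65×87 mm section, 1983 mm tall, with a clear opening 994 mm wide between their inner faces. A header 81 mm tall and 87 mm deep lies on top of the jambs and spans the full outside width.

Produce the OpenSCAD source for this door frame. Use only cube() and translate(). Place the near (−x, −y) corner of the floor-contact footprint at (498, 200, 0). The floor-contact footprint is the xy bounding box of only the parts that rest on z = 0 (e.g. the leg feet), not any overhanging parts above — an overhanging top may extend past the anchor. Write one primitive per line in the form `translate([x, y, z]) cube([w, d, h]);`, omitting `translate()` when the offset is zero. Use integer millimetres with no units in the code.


translate([498, 200, 0]) cube([65, 87, 1983]);
translate([1557, 200, 0]) cube([65, 87, 1983]);
translate([498, 200, 1983]) cube([1124, 87, 81]);


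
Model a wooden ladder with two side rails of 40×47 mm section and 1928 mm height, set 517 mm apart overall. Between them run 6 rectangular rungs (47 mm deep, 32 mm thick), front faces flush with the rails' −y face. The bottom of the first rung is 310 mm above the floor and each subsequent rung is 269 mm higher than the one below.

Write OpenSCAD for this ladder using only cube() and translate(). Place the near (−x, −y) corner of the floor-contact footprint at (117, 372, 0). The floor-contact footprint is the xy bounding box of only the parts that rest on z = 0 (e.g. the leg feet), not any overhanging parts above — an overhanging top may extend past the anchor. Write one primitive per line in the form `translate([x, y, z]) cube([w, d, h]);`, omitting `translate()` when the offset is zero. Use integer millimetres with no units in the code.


translate([117, 372, 0]) cube([40, 47, 1928]);
translate([594, 372, 0]) cube([40, 47, 1928]);
translate([157, 372, 310]) cube([437, 47, 32]);
translate([157, 372, 579]) cube([437, 47, 32]);
translate([157, 372, 848]) cube([437, 47, 32]);
translate([157, 372, 1117]) cube([437, 47, 32]);
translate([157, 372, 1386]) cube([437, 47, 32]);
translate([157, 372, 1655]) cube([437, 47, 32]);


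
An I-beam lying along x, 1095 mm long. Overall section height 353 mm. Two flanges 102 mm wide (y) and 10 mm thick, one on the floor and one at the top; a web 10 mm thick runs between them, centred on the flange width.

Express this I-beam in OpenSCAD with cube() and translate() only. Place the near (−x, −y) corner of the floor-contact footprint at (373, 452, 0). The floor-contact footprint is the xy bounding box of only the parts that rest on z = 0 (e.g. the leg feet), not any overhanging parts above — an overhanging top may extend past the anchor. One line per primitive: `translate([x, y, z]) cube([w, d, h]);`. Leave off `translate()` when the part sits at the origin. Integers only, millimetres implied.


translate([373, 452, 0]) cube([1095, 102, 10]);
translate([373, 498, 10]) cube([1095, 10, 333]);
translate([373, 452, 343]) cube([1095, 102, 10]);


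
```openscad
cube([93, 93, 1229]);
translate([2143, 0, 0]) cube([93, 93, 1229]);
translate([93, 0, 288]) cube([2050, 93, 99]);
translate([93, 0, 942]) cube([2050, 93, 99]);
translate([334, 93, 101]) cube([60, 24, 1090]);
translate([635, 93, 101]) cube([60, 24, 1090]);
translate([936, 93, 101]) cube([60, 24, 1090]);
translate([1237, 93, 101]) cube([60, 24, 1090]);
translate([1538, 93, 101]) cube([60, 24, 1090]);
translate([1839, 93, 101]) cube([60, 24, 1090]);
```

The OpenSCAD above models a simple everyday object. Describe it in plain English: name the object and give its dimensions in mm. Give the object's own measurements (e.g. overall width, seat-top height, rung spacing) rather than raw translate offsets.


A fence section. Two 93×93 mm posts, 1229 mm tall, stand on the floor with a clear span of 2050 mm between their inner faces. Two horizontal rails of 93×99 mm section span the gap between the posts with their undersides at z = 288 mm and z = 942 mm, flush with the posts' −y face. 6 pickets, each 60 mm wide, 24 mm thick and 1090 mm tall, are fixed to the +y face of the rails with their bottoms at z = 101 mm, spaced across the span with a 241 mm gap after the −x post and between neighbouring pickets, with 244 mm left before the +x post.


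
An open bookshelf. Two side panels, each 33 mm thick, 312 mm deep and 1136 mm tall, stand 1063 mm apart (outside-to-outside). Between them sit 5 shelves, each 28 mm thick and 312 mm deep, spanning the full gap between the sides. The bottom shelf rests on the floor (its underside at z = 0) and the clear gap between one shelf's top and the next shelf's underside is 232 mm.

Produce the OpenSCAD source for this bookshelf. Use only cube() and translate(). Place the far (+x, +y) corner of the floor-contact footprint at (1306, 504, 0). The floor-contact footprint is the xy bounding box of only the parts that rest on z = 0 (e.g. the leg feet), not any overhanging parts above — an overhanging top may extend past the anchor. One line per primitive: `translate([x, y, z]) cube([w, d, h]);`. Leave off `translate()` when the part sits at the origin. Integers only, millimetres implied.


translate([243, 192, 0]) cube([33, 312, 1136]);
translate([1273, 192, 0]) cube([33, 312, 1136]);
translate([276, 192, 0]) cube([997, 312, 28]);
translate([276, 192, 260]) cube([997, 312, 28]);
translate([276, 192, 520]) cube([997, 312, 28]);
translate([276, 192, 780]) cube([997, 312, 28]);
translate([276, 192, 1040]) cube([997, 312, 28]);


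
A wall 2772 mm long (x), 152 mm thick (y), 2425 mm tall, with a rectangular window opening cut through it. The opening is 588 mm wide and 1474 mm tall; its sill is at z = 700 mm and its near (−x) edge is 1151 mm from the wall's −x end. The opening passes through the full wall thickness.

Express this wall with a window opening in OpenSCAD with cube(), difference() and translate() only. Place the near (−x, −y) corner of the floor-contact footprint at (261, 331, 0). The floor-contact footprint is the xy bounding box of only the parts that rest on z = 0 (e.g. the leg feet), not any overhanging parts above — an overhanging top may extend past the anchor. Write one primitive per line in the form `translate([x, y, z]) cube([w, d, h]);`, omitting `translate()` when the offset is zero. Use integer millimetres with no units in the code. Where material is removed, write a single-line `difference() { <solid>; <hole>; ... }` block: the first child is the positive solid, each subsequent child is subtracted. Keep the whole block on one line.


difference() { translate([261, 331, 0]) cube([2772, 152, 2425]); translate([1412, 331, 700]) cube([588, 152, 1474]); }


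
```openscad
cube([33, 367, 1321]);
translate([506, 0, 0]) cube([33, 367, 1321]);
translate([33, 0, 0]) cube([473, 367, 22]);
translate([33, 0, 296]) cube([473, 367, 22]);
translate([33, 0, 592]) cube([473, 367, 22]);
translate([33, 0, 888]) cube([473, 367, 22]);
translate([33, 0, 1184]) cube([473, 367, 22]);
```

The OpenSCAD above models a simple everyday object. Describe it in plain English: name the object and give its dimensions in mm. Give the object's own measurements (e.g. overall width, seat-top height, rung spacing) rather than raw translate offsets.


An open bookshelf. Two side panels, each 33 mm thick, 367 mm deep and 1321 mm tall, stand 539 mm apart (outside-to-outside). Between them sit 5 shelves, each 22 mm thick and 367 mm deep, spanning the full gap between the sides. The bottom shelf rests on the floor (its underside at z = 0) and the clear gap between one shelf's top and the next shelf's underside is 274 mm.


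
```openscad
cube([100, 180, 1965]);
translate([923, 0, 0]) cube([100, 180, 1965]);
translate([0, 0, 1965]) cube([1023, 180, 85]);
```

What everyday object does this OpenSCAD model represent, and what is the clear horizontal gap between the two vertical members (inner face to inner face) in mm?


A door frame. The clear opening width is 823 mm.

Two 1965 mm tall posts with a header on top — a door frame. The left jamb is 100 mm wide at x = 0; the right jamb starts at x = 923. The clear opening is 923 − 100 = 823 mm.


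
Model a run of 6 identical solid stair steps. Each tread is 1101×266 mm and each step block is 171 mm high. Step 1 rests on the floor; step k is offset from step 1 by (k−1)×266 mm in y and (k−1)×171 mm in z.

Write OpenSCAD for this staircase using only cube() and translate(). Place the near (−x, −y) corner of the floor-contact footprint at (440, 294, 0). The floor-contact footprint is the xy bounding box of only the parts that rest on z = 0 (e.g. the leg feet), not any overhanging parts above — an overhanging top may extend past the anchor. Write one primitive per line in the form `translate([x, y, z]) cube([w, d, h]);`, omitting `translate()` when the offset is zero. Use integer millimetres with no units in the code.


translate([440, 294, 0]) cube([1101, 266, 171]);
translate([440, 560, 171]) cube([1101, 266, 171]);
translate([440, 826, 342]) cube([1101, 266, 171]);
translate([440, 1092, 513]) cube([1101, 266, 171]);
translate([440, 1358, 684]) cube([1101, 266, 171]);
translate([440, 1624, 855]) cube([1101, 266, 171]);


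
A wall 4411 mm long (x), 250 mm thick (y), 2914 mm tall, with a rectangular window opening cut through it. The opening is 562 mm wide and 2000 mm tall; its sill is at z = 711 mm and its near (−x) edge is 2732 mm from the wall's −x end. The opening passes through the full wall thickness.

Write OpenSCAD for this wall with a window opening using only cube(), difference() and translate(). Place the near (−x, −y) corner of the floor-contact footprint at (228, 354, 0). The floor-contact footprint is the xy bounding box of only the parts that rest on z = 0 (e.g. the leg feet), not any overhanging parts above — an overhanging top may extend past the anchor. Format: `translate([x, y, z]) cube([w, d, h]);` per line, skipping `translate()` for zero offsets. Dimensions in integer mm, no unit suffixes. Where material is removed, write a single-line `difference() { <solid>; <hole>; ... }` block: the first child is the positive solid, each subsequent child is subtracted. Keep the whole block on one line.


difference() { translate([228, 354, 0]) cube([4411, 250, 2914]); translate([2960, 354, 711]) cube([562, 250, 2000]); }


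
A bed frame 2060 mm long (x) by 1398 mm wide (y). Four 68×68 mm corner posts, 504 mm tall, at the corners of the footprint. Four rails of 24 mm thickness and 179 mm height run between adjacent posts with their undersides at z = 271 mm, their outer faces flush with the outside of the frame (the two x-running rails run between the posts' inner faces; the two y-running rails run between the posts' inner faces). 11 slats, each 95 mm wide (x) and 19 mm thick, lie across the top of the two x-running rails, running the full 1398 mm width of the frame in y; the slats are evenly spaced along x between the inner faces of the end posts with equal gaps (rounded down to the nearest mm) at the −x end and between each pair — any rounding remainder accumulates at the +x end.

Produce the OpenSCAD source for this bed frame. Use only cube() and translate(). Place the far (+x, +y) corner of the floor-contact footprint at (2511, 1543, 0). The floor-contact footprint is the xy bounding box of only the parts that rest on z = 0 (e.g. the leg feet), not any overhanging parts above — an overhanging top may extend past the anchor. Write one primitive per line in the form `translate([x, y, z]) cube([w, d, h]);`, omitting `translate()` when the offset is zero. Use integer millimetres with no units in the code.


// slat z = rail_z + rail_h = 271 + 179 = 450
// slat gap = ⌊(1924 − 11·95) / 12⌋ = 73
translate([451, 145, 0]) cube([68, 68, 504]);
translate([451, 1475, 0]) cube([68, 68, 504]);
translate([2443, 145, 0]) cube([68, 68, 504]);
translate([2443, 1475, 0]) cube([68, 68, 504]);
translate([519, 145, 271]) cube([1924, 24, 179]);
translate([519, 1519, 271]) cube([1924, 24, 179]);
translate([451, 213, 271]) cube([24, 1262, 179]);
translate([2487, 213, 271]) cube([24, 1262, 179]);
translate([592, 145, 450]) cube([95, 1398, 19]);
translate([760, 145, 450]) cube([95, 1398, 19]);
translate([928, 145, 450]) cube([95, 1398, 19]);
translate([1096, 145, 450]) cube([95, 1398, 19]);
translate([1264, 145, 450]) cube([95, 1398, 19]);
translate([1432, 145, 450]) cube([95, 1398, 19]);
translate([1600, 145, 450]) cube([95, 1398, 19]);
translate([1768, 145, 450]) cube([95, 1398, 19]);
translate([1936, 145, 450]) cube([95, 1398, 19]);
translate([2104, 145, 450]) cube([95, 1398, 19]);
translate([2272, 145, 450]) cube([95, 1398, 19]);


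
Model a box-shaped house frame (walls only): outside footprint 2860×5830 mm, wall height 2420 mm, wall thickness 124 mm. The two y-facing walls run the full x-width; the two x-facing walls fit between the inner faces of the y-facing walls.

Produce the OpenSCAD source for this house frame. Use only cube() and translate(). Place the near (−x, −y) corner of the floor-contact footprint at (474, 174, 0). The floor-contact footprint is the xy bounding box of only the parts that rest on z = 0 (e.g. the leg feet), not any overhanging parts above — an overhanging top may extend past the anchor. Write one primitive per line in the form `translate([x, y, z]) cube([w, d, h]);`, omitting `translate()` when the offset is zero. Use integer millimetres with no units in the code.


translate([474, 174, 0]) cube([2860, 124, 2420]);
translate([474, 5880, 0]) cube([2860, 124, 2420]);
translate([474, 298, 0]) cube([124, 5582, 2420]);
translate([3210, 298, 0]) cube([124, 5582, 2420]);


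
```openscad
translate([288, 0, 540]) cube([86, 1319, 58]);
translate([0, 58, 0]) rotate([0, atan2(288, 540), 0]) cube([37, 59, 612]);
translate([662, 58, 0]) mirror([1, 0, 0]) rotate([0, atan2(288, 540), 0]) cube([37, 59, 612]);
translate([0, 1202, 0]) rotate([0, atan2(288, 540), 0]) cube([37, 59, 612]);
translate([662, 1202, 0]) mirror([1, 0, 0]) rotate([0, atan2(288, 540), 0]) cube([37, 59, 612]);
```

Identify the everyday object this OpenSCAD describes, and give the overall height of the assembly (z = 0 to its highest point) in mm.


A sawhorse. The overall height is 598 mm.

A beam across two mirrored pairs of raked legs — a sawhorse. The beam's underside is at z = 540 (matching the legs' vertical rise in atan2(288, 540)) and the beam is 58 mm tall, so its top is at 540 + 58 = 598 mm. The raked legs top out at the beam's underside, so that is the highest point.


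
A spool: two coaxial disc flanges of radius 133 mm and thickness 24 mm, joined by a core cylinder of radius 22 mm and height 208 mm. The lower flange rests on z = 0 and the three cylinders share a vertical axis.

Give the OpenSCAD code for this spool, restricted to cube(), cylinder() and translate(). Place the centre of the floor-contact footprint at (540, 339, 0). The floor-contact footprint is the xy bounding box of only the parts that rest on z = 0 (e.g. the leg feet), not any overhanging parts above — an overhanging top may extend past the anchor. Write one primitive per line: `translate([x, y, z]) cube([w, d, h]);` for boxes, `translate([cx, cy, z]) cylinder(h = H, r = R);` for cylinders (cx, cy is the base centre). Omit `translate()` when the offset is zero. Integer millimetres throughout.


translate([540, 339, 0]) cylinder(h = 24, r = 133);
translate([540, 339, 24]) cylinder(h = 208, r = 22);
translate([540, 339, 232]) cylinder(h = 24, r = 133);


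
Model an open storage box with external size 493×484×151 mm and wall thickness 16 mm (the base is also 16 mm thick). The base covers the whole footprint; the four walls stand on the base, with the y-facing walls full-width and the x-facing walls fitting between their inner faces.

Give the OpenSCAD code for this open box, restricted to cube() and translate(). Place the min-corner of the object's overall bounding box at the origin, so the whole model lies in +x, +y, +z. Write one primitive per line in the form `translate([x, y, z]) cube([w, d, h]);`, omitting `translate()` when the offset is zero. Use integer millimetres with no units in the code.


cube([493, 484, 16]);
translate([0, 0, 16]) cube([493, 16, 135]);
translate([0, 468, 16]) cube([493, 16, 135]);
translate([0, 16, 16]) cube([16, 452, 135]);
translate([477, 16, 16]) cube([16, 452, 135]);


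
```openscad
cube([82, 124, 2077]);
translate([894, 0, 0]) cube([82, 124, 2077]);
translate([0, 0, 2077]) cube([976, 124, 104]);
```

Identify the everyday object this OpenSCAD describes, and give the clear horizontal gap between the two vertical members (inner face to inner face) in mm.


A door frame. The clear opening width is 812 mm.

Two 2077 mm tall posts with a header on top — a door frame. The left jamb is 82 mm wide at x = 0; the right jamb starts at x = 894. The clear opening is 894 − 82 = 812 mm.


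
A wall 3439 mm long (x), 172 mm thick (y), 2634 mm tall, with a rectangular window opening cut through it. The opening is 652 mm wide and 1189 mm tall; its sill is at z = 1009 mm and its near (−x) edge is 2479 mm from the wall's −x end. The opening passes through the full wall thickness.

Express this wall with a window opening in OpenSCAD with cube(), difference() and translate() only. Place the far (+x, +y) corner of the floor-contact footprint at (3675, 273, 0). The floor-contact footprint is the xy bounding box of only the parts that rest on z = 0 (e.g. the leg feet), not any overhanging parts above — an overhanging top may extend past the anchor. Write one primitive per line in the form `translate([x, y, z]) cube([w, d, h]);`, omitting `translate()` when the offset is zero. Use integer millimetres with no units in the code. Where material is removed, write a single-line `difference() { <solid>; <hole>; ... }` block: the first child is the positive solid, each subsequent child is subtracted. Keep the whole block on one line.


difference() { translate([236, 101, 0]) cube([3439, 172, 2634]); translate([2715, 101, 1009]) cube([652, 172, 1189]); }


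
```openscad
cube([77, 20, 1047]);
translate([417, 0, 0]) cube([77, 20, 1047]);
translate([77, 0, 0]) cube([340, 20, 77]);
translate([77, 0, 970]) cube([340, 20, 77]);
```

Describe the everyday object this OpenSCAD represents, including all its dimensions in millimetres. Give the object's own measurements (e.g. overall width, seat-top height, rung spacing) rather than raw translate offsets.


A rectangular picture frame lying in the x–z plane (depth along y). The opening is 340 mm wide (x) by 893 mm tall (z), surrounded by a border 77 mm wide on all four sides. The frame is 20 mm deep and is made of two full-height vertical stiles with two horizontal rails fitted between them.


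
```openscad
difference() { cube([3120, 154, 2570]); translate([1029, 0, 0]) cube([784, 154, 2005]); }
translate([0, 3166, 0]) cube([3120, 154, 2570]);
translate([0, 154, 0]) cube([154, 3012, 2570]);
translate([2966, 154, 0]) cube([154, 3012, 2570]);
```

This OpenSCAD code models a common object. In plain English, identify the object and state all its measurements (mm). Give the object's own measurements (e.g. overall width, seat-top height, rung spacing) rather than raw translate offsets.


A single room: four walls, each 2570 mm tall and 154 mm thick, enclosing an outside footprint 3120×3320 mm (x × y), no floor or roof. The front and back walls (−y and +y sides) run the full x-width; the side walls fit between their inner faces. A door opening 784 mm wide and 2005 mm tall is cut through the front wall from the floor up, its −x edge 1029 mm from the wall's −x end.


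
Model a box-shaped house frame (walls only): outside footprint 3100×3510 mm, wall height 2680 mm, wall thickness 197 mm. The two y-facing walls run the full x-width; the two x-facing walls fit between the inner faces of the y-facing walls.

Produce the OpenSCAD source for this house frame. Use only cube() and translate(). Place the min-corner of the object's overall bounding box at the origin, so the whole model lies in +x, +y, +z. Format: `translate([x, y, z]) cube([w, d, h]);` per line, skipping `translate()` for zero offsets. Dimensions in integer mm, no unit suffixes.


cube([3100, 197, 2680]);
translate([0, 3313, 0]) cube([3100, 197, 2680]);
translate([0, 197, 0]) cube([197, 3116, 2680]);
translate([2903, 197, 0]) cube([197, 3116, 2680]);


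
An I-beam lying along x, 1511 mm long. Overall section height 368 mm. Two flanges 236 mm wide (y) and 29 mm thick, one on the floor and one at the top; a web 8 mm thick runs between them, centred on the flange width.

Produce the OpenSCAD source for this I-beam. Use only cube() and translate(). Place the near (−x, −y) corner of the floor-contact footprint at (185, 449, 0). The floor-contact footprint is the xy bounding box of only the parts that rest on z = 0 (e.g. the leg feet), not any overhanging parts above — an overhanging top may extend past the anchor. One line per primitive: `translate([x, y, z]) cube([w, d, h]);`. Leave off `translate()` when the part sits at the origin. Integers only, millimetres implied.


translate([185, 449, 0]) cube([1511, 236, 29]);
translate([185, 563, 29]) cube([1511, 8, 310]);
translate([185, 449, 339]) cube([1511, 236, 29]);


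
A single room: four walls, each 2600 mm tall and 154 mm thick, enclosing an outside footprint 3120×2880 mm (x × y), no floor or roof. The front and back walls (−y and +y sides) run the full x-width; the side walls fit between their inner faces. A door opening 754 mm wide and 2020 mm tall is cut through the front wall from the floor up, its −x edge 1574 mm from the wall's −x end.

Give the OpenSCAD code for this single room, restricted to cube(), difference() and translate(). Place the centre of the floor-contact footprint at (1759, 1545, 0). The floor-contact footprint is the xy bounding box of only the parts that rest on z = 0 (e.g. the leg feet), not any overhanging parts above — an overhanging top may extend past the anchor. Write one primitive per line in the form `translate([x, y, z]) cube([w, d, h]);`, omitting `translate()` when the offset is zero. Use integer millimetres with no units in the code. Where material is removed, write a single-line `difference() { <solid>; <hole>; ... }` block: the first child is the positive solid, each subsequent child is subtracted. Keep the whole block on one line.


difference() { translate([199, 105, 0]) cube([3120, 154, 2600]); translate([1773, 105, 0]) cube([754, 154, 2020]); }
translate([199, 2831, 0]) cube([3120, 154, 2600]);
translate([199, 259, 0]) cube([154, 2572, 2600]);
translate([3165, 259, 0]) cube([154, 2572, 2600]);


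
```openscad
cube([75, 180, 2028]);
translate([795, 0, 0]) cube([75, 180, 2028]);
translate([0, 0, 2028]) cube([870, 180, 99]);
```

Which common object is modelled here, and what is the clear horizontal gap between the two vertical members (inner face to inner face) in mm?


A door frame. The clear opening width is 720 mm.

Two 2028 mm tall posts with a header on top — a door frame. The left jamb is 75 mm wide at x = 0; the right jamb starts at x = 795. The clear opening is 795 − 75 = 720 mm.


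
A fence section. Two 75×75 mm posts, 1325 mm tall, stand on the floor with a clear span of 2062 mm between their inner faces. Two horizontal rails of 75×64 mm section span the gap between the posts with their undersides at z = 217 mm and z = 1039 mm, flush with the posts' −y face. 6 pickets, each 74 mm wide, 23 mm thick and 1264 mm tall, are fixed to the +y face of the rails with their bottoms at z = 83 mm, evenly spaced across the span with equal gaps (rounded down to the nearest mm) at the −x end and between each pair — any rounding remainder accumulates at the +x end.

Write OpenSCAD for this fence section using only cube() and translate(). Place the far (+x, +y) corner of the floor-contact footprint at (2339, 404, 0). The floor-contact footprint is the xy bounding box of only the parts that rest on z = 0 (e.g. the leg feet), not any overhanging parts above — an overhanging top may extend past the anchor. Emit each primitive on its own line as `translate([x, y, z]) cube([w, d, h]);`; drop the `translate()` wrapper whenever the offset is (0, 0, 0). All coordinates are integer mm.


translate([127, 329, 0]) cube([75, 75, 1325]);
translate([2264, 329, 0]) cube([75, 75, 1325]);
translate([202, 329, 217]) cube([2062, 75, 64]);
translate([202, 329, 1039]) cube([2062, 75, 64]);
translate([433, 404, 83]) cube([74, 23, 1264]);
translate([738, 404, 83]) cube([74, 23, 1264]);
translate([1043, 404, 83]) cube([74, 23, 1264]);
translate([1348, 404, 83]) cube([74, 23, 1264]);
translate([1653, 404, 83]) cube([74, 23, 1264]);
translate([1958, 404, 83]) cube([74, 23, 1264]);


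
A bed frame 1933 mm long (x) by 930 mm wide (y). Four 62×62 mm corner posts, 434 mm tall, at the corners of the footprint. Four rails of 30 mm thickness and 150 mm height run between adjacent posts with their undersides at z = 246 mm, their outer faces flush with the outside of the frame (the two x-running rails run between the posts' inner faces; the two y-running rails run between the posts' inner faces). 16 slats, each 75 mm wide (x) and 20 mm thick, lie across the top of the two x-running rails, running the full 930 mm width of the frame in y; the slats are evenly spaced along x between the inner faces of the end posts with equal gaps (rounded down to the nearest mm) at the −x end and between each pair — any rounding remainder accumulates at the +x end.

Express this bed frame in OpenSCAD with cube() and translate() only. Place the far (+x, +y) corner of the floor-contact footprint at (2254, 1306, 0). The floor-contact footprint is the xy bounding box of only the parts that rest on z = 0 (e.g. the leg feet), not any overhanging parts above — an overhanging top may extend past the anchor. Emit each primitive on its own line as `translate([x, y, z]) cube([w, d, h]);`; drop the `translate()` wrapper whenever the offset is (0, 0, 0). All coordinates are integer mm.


// slat z = rail_z + rail_h = 246 + 150 = 396
// slat gap = ⌊(1809 − 16·75) / 17⌋ = 35
translate([321, 376, 0]) cube([62, 62, 434]);
translate([321, 1244, 0]) cube([62, 62, 434]);
translate([2192, 376, 0]) cube([62, 62, 434]);
translate([2192, 1244, 0]) cube([62, 62, 434]);
translate([383, 376, 246]) cube([1809, 30, 150]);
translate([383, 1276, 246]) cube([1809, 30, 150]);
translate([321, 438, 246]) cube([30, 806, 150]);
translate([2224, 438, 246]) cube([30, 806, 150]);
translate([418, 376, 396]) cube([75, 930, 20]);
translate([528, 376, 396]) cube([75, 930, 20]);
translate([638, 376, 396]) cube([75, 930, 20]);
translate([748, 376, 396]) cube([75, 930, 20]);
translate([858, 376, 396]) cube([75, 930, 20]);
translate([968, 376, 396]) cube([75, 930, 20]);
translate([1078, 376, 396]) cube([75, 930, 20]);
translate([1188, 376, 396]) cube([75, 930, 20]);
translate([1298, 376, 396]) cube([75, 930, 20]);
translate([1408, 376, 396]) cube([75, 930, 20]);
translate([1518, 376, 396]) cube([75, 930, 20]);
translate([1628, 376, 396]) cube([75, 930, 20]);
translate([1738, 376, 396]) cube([75, 930, 20]);
translate([1848, 376, 396]) cube([75, 930, 20]);
translate([1958, 376, 396]) cube([75, 930, 20]);
translate([2068, 376, 396]) cube([75, 930, 20]);


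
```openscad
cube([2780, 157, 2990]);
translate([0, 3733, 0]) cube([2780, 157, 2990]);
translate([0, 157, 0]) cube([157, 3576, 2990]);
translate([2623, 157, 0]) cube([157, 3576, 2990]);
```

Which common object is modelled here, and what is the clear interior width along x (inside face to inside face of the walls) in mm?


A house (or room) frame. The interior width is 2466 mm.

Four 2990 mm walls enclosing a rectangle with no floor or roof — a room or house frame. Outside width is 2780 mm and wall thickness is 157 mm, so the interior width is 2780 − 2 × 157 = 2466 mm.


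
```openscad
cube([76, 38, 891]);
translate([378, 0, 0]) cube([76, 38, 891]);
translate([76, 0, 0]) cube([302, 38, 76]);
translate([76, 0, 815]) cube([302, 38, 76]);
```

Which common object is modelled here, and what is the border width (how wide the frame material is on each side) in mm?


A picture frame. The border width is 76 mm.

Four thin pieces enclosing a rectangular opening — a picture frame. The two full-height stiles are 891 mm tall; the top rail sits at z = 815 and is 76 mm tall, so the border above the opening is 891 − 815 = 76 mm, matching the stile x-width.


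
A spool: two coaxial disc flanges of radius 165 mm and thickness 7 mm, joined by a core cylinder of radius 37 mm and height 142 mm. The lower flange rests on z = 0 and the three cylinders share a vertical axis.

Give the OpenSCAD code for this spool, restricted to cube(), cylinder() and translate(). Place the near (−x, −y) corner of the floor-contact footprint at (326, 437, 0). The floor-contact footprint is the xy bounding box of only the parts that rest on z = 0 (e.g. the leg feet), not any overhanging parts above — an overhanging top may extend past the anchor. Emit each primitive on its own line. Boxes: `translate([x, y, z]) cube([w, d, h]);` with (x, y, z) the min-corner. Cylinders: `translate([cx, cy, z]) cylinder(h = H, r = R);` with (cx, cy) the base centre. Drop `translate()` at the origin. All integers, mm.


translate([491, 602, 0]) cylinder(h = 7, r = 165);
translate([491, 602, 7]) cylinder(h = 142, r = 37);
translate([491, 602, 149]) cylinder(h = 7, r = 165);


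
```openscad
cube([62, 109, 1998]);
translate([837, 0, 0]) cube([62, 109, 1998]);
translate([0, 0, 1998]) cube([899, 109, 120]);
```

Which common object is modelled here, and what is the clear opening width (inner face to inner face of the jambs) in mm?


A door frame. The clear opening width is 775 mm.

Two 1998 mm tall posts with a header on top — a door frame. The left jamb is 62 mm wide at x = 0; the right jamb starts at x = 837. The clear opening is 837 − 62 = 775 mm.


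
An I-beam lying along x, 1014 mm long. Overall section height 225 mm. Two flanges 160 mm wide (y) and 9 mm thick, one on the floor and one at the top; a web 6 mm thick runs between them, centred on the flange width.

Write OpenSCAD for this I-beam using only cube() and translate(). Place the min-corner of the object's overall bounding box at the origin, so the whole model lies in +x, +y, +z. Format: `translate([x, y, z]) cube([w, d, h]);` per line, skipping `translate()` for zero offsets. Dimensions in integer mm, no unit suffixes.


cube([1014, 160, 9]);
translate([0, 77, 9]) cube([1014, 6, 207]);
translate([0, 0, 216]) cube([1014, 160, 9]);


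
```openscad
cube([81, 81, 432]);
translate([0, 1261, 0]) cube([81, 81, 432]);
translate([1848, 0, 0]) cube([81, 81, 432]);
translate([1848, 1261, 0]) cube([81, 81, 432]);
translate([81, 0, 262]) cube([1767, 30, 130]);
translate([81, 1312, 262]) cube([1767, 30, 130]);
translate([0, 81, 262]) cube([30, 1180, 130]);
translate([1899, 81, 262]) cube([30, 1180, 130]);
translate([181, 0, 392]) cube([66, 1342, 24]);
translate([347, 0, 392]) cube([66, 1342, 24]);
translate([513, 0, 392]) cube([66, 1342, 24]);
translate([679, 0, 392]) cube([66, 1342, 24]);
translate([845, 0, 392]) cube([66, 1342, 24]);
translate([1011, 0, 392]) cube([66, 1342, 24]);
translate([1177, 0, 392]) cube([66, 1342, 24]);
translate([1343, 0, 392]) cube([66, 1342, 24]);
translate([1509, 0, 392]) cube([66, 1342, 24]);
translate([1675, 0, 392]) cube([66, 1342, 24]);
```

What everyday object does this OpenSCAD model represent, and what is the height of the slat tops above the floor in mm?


A bed frame. The slat-top height is 416 mm.

Four posts, four rails, and a row of slats — a bed frame. Slats sit on the rails at z = 262 + 130 = 392; with slat thickness 24, the top is 416 mm.


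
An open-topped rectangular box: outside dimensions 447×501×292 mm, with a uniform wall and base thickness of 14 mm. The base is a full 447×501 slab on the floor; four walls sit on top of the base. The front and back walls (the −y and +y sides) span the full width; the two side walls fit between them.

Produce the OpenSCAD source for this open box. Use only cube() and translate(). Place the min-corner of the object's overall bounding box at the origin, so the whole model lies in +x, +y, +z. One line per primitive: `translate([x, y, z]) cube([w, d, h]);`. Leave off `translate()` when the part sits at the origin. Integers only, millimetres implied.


cube([447, 501, 14]);
translate([0, 0, 14]) cube([447, 14, 278]);
translate([0, 487, 14]) cube([447, 14, 278]);
translate([0, 14, 14]) cube([14, 473, 278]);
translate([433, 14, 14]) cube([14, 473, 278]);
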